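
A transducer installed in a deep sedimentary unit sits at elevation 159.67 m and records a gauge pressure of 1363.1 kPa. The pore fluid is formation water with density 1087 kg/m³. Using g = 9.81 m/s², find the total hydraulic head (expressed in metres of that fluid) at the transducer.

h ≈ 287.50 m

ψ = P/(ρg) = 1363.1×1000 / (1087 × 9.81) = 127.83 m.
h = z + ψ = 159.67 + 127.83 = 287.50 m.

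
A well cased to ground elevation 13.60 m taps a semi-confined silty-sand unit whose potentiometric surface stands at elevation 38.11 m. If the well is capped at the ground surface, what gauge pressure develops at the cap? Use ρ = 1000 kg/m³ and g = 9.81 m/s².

P ≈ 240 kPa

Head above the cap: Δh = 38.11 − 13.60 = 24.51 m.
P = ρgΔh = 1000 × 9.81 × 24.51 = 240443 Pa ≈ 240 kPa.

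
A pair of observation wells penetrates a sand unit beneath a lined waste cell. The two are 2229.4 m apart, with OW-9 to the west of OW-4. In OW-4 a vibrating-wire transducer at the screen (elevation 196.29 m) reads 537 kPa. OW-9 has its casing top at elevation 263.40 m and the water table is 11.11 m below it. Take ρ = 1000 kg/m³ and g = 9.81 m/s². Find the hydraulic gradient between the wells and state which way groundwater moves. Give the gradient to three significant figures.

i ≈ 0.000565; groundwater flows toward the east

Pressure head at OW-4: ψ = P/(ρg) = 537×1000 / (1000 × 9.81) = 54.74 m.
Total head at OW-4: h = z + ψ = 196.29 + 54.74 = 251.03 m.
Total head at OW-9: h = 263.40 − 11.11 = 252.29 m.
Head difference: h(OW-4) − h(OW-9) = 251.03 − 252.29 = -1.26 m.
Hydraulic gradient: i = |Δh| / L = 1.26 / 2229.4 = 0.000565.
Flow is from higher to lower head: from OW-9 toward OW-4, i.e. toward the east.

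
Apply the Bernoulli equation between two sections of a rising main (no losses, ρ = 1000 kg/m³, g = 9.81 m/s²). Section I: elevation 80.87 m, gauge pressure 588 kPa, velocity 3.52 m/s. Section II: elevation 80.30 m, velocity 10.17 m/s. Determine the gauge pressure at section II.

P₂ ≈ 548 kPa

Pressure head at I: ψ₁ = P₁/(ρg) = 588×1000 / (1000 × 9.81) = 59.94 m.
Velocity heads: v₁²/2g = 3.52²/19.62 = 0.632 m; v₂²/2g = 10.17²/19.62 = 5.272 m.
Total head H = z₁ + ψ₁ + v₁²/2g = 80.87 + 59.94 + 0.632 = 141.44 m.
ψ₂ = H − z₂ − v₂²/2g = 141.44 − 80.30 − 5.272 = 55.87 m.
P₂ = ρgψ₂ = 1000 × 9.81 × 55.87 ≈ 548 kPa.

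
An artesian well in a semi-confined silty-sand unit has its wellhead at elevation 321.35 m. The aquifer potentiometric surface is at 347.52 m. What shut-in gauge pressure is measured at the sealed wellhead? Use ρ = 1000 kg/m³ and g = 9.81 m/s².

Head above the cap: Δh = 347.52 − 321.35 = 26.17 m.
P = ρgΔh = 1000 × 9.81 × 26.17 = 256728 Pa ≈ 257 kPa.

P ≈ 257 kPa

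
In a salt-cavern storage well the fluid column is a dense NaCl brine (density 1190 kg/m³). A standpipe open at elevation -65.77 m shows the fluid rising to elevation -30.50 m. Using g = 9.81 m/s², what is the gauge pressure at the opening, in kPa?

Pressure head ψ = h − z = -30.50 − (-65.77) = 35.27 m.
P = ρgψ = 1190 × 9.81 × 35.27 = 411738 Pa ≈ 412 kPa.

P ≈ 412 kPa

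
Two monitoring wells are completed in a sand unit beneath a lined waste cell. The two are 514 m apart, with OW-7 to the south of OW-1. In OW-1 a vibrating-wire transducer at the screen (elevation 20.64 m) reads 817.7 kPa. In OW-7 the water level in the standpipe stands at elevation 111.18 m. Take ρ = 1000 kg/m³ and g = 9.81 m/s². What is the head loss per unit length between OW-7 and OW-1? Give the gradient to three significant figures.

i ≈ 0.0140 m/m

Pressure head at OW-1: ψ = P/(ρg) = 817.7×1000 / (1000 × 9.81) = 83.35 m.
Total head at OW-1: h = z + ψ = 20.64 + 83.35 = 103.99 m.
Total head at OW-7: h = 111.18 m (water level in the piezometer is the total head).
Head difference: h(OW-1) − h(OW-7) = 103.99 − 111.18 = -7.19 m.
Hydraulic gradient: i = |Δh| / L = 7.19 / 514 = 0.0140.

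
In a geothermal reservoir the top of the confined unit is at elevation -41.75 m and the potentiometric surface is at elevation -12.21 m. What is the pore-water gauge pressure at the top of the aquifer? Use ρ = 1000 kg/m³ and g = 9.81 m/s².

P ≈ 290 kPa

Pressure head at the aquifer top: ψ = h − z = -12.21 − (-41.75) = 29.54 m.
P = ρgψ = 1000 × 9.81 × 29.54 = 289787 Pa ≈ 290 kPa.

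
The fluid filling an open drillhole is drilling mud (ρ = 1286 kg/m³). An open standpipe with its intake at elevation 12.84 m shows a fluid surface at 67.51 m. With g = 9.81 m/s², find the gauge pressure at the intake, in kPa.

P ≈ 690 kPa

Pressure head ψ = h − z = 67.51 − 12.84 = 54.67 m.
P = ρgψ = 1286 × 9.81 × 54.67 = 689698 Pa ≈ 690 kPa.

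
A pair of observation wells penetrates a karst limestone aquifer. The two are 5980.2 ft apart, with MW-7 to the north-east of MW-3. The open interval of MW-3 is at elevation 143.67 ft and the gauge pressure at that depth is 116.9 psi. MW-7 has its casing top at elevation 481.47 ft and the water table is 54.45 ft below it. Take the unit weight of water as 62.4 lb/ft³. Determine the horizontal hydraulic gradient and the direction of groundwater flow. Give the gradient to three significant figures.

i ≈ 0.00227; groundwater flows toward the south-west

Pressure head at MW-3: ψ = 144·P/γ = 144 × 116.9 / 62.4 = 269.77 ft.
Total head at MW-3: h = z + ψ = 143.67 + 269.77 = 413.44 ft.
Total head at MW-7: h = 481.47 − 54.45 = 427.02 ft.
Head difference: h(MW-3) − h(MW-7) = 413.44 − 427.02 = -13.58 ft.
Hydraulic gradient: i = |Δh| / L = 13.58 / 5980.2 = 0.00227.
Flow is from higher to lower head: from MW-7 toward MW-3, i.e. toward the south-west.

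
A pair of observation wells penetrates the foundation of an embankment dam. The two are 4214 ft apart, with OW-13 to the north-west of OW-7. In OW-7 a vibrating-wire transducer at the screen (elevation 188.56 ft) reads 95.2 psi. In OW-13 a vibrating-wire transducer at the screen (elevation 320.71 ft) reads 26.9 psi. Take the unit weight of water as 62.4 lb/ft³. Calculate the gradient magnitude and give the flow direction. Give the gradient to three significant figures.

i ≈ 0.00604; groundwater flows toward the north-west

Pressure head at OW-7: ψ = 144·P/γ = 144 × 95.2 / 62.4 = 219.69 ft.
Total head at OW-7: h = z + ψ = 188.56 + 219.69 = 408.25 ft.
Pressure head at OW-13: ψ = 144·P/γ = 144 × 26.9 / 62.4 = 62.08 ft.
Total head at OW-13: h = z + ψ = 320.71 + 62.08 = 382.79 ft.
Head difference: h(OW-7) − h(OW-13) = 408.25 − 382.79 = 25.46 ft.
Hydraulic gradient: i = |Δh| / L = 25.46 / 4214 = 0.00604.
Flow is from higher to lower head: from OW-7 toward OW-13, i.e. toward the north-west.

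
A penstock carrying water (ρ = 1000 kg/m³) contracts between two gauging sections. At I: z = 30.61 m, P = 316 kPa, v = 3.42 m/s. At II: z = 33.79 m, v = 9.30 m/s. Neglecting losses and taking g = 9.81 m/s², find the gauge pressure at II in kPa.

Pressure head at I: ψ₁ = P₁/(ρg) = 316×1000 / (1000 × 9.81) = 32.21 m.
Velocity heads: v₁²/2g = 3.42²/19.62 = 0.596 m; v₂²/2g = 9.30²/19.62 = 4.408 m.
Total head H = z₁ + ψ₁ + v₁²/2g = 30.61 + 32.21 + 0.596 = 63.42 m.
ψ₂ = H − z₂ − v₂²/2g = 63.42 − 33.79 − 4.408 = 25.22 m.
P₂ = ρgψ₂ = 1000 × 9.81 × 25.22 ≈ 247 kPa.

P₂ ≈ 247 kPa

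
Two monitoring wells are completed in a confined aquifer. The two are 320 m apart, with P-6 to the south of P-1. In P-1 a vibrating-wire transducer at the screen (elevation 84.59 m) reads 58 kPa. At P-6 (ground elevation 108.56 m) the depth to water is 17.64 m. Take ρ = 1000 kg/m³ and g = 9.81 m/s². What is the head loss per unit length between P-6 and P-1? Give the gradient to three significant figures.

Pressure head at P-1: ψ = P/(ρg) = 58×1000 / (1000 × 9.81) = 5.91 m.
Total head at P-1: h = z + ψ = 84.59 + 5.91 = 90.50 m.
Total head at P-6: h = 108.56 − 17.64 = 90.92 m.
Head difference: h(P-1) − h(P-6) = 90.50 − 90.92 = -0.42 m.
Hydraulic gradient: i = |Δh| / L = 0.42 / 320 = 0.00131.

i ≈ 0.00131 m/m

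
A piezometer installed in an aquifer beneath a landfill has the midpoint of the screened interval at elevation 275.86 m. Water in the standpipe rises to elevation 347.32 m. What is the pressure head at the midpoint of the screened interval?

Total head h = 347.32 m (the water-surface elevation in the piezometer).
Pressure head ψ = h − z = 347.32 − 275.86 = 71.46 m.

ψ ≈ 71.46 m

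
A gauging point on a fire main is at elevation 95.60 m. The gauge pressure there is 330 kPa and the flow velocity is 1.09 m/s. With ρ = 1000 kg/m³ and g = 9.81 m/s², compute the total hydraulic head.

Pressure head ψ = P/(ρg) = 330×1000 / (1000 × 9.81) = 33.64 m.
Velocity head = v²/(2g) = 1.09² / (2 × 9.81) = 0.061 m.
h = z + ψ + v²/(2g) = 95.60 + 33.64 + 0.061 = 129.30 m.

h ≈ 129.30 m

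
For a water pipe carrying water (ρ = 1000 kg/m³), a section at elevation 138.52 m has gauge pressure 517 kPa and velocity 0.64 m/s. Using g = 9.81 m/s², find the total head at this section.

h ≈ 191.24 m

Pressure head ψ = P/(ρg) = 517×1000 / (1000 × 9.81) = 52.70 m.
Velocity head = v²/(2g) = 0.64² / (2 × 9.81) = 0.021 m.
h = z + ψ + v²/(2g) = 138.52 + 52.70 + 0.021 = 191.24 m.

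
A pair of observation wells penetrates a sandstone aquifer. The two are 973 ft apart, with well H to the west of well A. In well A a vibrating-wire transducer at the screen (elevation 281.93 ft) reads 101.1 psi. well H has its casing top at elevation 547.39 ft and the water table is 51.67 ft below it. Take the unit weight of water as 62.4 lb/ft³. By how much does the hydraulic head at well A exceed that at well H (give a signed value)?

Δh ≈ 19.52 ft

Pressure head at well A: ψ = 144·P/γ = 144 × 101.1 / 62.4 = 233.31 ft.
Total head at well A: h = z + ψ = 281.93 + 233.31 = 515.24 ft.
Total head at well H: h = 547.39 − 51.67 = 495.72 ft.
Head difference: h(well A) − h(well H) = 515.24 − 495.72 = 19.52 ft.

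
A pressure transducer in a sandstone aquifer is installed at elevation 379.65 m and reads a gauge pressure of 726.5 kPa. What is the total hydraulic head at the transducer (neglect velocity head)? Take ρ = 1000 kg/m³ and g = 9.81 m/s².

ψ = P/(ρg) = 726.5×1000 / (1000 × 9.81) = 74.06 m.
h = z + ψ = 379.65 + 74.06 = 453.71 m.

h ≈ 453.71 m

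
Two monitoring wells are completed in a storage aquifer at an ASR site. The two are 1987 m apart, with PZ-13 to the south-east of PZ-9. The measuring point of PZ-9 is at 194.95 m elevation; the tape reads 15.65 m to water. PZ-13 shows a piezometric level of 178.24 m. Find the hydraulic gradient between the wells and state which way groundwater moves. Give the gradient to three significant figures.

Total head at PZ-9: h = 194.95 − 15.65 = 179.30 m.
Total head at PZ-13: h = 178.24 m (water level in the piezometer is the total head).
Head difference: h(PZ-9) − h(PZ-13) = 179.30 − 178.24 = 1.06 m.
Hydraulic gradient: i = |Δh| / L = 1.06 / 1987 = 0.000533.
Flow is from higher to lower head: from PZ-9 toward PZ-13, i.e. toward the south-east.

i ≈ 0.000533; groundwater flows toward the south-east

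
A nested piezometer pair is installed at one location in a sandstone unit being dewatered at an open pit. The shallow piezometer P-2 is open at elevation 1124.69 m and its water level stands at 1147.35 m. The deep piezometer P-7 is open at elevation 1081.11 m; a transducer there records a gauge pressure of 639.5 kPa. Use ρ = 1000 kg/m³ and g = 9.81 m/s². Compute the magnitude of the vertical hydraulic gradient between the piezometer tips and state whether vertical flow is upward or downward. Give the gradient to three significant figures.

Total head at P-2: h = 1147.35 m (water level in the standpipe).
Pressure head at P-7: ψ = P/(ρg) = 639.5×1000 / (1000 × 9.81) = 65.19 m.
Total head at P-7: h = z + ψ = 1081.11 + 65.19 = 1146.30 m.
Δh = h(P-2) − h(P-7) = 1147.35 − 1146.30 = 1.05 m.
Vertical separation Δz = 1124.69 − 1081.11 = 43.58 m.
|i_v| = |Δh| / Δz = 1.05 / 43.58 = 0.0241.
Head is higher in the shallow piezometer, so vertical flow is downward (recharge condition).

|i_v| ≈ 0.0241; vertical flow is downward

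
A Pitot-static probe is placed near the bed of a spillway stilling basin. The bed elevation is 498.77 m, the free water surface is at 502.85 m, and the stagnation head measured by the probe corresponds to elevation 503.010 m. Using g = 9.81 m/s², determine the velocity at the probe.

Near the bed, under hydrostatic conditions, the piezometric head (z + ψ) equals the free-surface elevation, 502.85 m.
Velocity head = total − piezometric = 503.010 − 502.85 = 0.160 m.
v = √(2g·h_v) = √(2 × 9.81 × 0.160) = 1.77 m/s.

v ≈ 1.77 m/s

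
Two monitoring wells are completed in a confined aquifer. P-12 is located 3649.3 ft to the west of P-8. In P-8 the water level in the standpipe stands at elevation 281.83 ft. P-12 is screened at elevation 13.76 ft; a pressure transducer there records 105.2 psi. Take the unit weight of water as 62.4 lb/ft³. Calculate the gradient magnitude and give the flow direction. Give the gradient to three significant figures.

Total head at P-8: h = 281.83 ft (water level in the piezometer is the total head).
Pressure head at P-12: ψ = 144·P/γ = 144 × 105.2 / 62.4 = 242.77 ft.
Total head at P-12: h = z + ψ = 13.76 + 242.77 = 256.53 ft.
Head difference: h(P-8) − h(P-12) = 281.83 − 256.53 = 25.30 ft.
Hydraulic gradient: i = |Δh| / L = 25.30 / 3649.3 = 0.00693.
Flow is from higher to lower head: from P-8 toward P-12, i.e. toward the west.

i ≈ 0.00693; groundwater flows toward the west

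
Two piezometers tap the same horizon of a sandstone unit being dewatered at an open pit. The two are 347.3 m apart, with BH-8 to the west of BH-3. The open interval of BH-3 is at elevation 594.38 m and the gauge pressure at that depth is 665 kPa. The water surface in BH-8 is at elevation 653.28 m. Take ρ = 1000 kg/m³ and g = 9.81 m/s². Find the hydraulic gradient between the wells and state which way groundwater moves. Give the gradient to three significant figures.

Pressure head at BH-3: ψ = P/(ρg) = 665×1000 / (1000 × 9.81) = 67.79 m.
Total head at BH-3: h = z + ψ = 594.38 + 67.79 = 662.17 m.
Total head at BH-8: h = 653.28 m (water level in the piezometer is the total head).
Head difference: h(BH-3) − h(BH-8) = 662.17 − 653.28 = 8.89 m.
Hydraulic gradient: i = |Δh| / L = 8.89 / 347.3 = 0.0256.
Flow is from higher to lower head: from BH-3 toward BH-8, i.e. toward the west.

i ≈ 0.0256; groundwater flows toward the west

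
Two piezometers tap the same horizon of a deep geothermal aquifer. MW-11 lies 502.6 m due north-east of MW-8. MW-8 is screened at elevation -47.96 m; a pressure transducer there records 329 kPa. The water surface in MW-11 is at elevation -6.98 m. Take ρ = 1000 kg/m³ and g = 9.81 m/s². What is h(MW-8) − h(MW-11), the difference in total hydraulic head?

Δh ≈ -7.44 m

Pressure head at MW-8: ψ = P/(ρg) = 329×1000 / (1000 × 9.81) = 33.54 m.
Total head at MW-8: h = z + ψ = -47.96 + 33.54 = -14.42 m.
Total head at MW-11: h = -6.98 m (water level in the piezometer is the total head).
Head difference: h(MW-8) − h(MW-11) = -14.42 − (-6.98) = -7.44 m.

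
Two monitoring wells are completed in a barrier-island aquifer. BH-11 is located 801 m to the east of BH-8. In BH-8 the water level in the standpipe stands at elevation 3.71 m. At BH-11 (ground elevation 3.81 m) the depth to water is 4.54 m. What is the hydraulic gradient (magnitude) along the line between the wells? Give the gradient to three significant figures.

Total head at BH-8: h = 3.71 m (water level in the piezometer is the total head).
Total head at BH-11: h = 3.81 − 4.54 = -0.73 m.
Head difference: h(BH-8) − h(BH-11) = 3.71 − (-0.73) = 4.44 m.
Hydraulic gradient: i = |Δh| / L = 4.44 / 801 = 0.00554.

i ≈ 0.00554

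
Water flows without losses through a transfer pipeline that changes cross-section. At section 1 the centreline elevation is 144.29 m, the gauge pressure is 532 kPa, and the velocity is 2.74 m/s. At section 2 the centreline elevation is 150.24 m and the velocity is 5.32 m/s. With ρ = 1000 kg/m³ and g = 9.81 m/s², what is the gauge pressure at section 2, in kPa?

P₂ ≈ 463 kPa

Pressure head at 1: ψ₁ = P₁/(ρg) = 532×1000 / (1000 × 9.81) = 54.23 m.
Velocity heads: v₁²/2g = 2.74²/19.62 = 0.383 m; v₂²/2g = 5.32²/19.62 = 1.443 m.
Total head H = z₁ + ψ₁ + v₁²/2g = 144.29 + 54.23 + 0.383 = 198.90 m.
ψ₂ = H − z₂ − v₂²/2g = 198.90 − 150.24 − 1.443 = 47.22 m.
P₂ = ρgψ₂ = 1000 × 9.81 × 47.22 ≈ 463 kPa.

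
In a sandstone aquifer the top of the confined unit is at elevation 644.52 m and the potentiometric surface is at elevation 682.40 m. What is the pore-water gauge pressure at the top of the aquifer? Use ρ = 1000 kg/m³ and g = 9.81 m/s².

Pressure head at the aquifer top: ψ = h − z = 682.40 − 644.52 = 37.88 m.
P = ρgψ = 1000 × 9.81 × 37.88 = 371603 Pa ≈ 372 kPa.

P ≈ 372 kPa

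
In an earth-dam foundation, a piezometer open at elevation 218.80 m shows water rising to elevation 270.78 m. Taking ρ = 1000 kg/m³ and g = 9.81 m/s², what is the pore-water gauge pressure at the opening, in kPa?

P ≈ 510 kPa

Pressure head ψ = h − z = 270.78 − 218.80 = 51.98 m.
P = ρgψ = 1000 × 9.81 × 51.98 = 509924 Pa ≈ 510 kPa.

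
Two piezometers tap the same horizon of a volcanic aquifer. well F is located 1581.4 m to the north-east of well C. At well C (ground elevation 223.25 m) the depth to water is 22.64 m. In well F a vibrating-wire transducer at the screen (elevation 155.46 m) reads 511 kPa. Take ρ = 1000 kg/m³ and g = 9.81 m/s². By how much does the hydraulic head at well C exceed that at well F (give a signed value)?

Δh ≈ -6.94 m

Total head at well C: h = 223.25 − 22.64 = 200.61 m.
Pressure head at well F: ψ = P/(ρg) = 511×1000 / (1000 × 9.81) = 52.09 m.
Total head at well F: h = z + ψ = 155.46 + 52.09 = 207.55 m.
Head difference: h(well C) − h(well F) = 200.61 − 207.55 = -6.94 m.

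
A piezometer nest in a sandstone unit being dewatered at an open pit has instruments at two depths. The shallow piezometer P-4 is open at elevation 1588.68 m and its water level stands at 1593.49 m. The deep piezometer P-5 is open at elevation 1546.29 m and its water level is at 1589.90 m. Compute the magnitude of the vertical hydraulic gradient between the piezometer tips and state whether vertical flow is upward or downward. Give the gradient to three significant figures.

|i_v| ≈ 0.0847; vertical flow is downward

Total head at P-4: h = 1593.49 m (water level in the standpipe).
Total head at P-5: h = 1589.90 m.
Δh = h(P-4) − h(P-5) = 1593.49 − 1589.90 = 3.59 m.
Vertical separation Δz = 1588.68 − 1546.29 = 42.39 m.
|i_v| = |Δh| / Δz = 3.59 / 42.39 = 0.0847.
Head is higher in the shallow piezometer, so vertical flow is downward (recharge condition).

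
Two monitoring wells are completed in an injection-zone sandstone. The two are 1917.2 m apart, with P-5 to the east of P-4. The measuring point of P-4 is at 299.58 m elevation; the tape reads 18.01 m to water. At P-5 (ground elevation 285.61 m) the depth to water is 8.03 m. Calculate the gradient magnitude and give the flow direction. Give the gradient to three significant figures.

Total head at P-4: h = 299.58 − 18.01 = 281.57 m.
Total head at P-5: h = 285.61 − 8.03 = 277.58 m.
Head difference: h(P-4) − h(P-5) = 281.57 − 277.58 = 3.99 m.
Hydraulic gradient: i = |Δh| / L = 3.99 / 1917.2 = 0.00208.
Flow is from higher to lower head: from P-4 toward P-5, i.e. toward the east.

i ≈ 0.00208; groundwater flows toward the east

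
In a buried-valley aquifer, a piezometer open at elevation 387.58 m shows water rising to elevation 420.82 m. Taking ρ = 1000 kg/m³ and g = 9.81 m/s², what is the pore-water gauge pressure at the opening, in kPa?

Pressure head ψ = h − z = 420.82 − 387.58 = 33.24 m.
P = ρgψ = 1000 × 9.81 × 33.24 = 326084 Pa ≈ 326 kPa.

P ≈ 326 kPa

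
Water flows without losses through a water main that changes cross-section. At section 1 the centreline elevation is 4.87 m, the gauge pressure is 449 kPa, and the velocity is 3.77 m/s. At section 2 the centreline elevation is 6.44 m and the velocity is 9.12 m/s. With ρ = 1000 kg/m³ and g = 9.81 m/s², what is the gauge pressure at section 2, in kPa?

Pressure head at 1: ψ₁ = P₁/(ρg) = 449×1000 / (1000 × 9.81) = 45.77 m.
Velocity heads: v₁²/2g = 3.77²/19.62 = 0.724 m; v₂²/2g = 9.12²/19.62 = 4.239 m.
Total head H = z₁ + ψ₁ + v₁²/2g = 4.87 + 45.77 + 0.724 = 51.36 m.
ψ₂ = H − z₂ − v₂²/2g = 51.36 − 6.44 − 4.239 = 40.68 m.
P₂ = ρgψ₂ = 1000 × 9.81 × 40.68 ≈ 399 kPa.

P₂ ≈ 399 kPa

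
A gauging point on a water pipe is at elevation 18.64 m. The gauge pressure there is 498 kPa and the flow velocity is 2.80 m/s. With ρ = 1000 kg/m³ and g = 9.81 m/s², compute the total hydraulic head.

Pressure head ψ = P/(ρg) = 498×1000 / (1000 × 9.81) = 50.76 m.
Velocity head = v²/(2g) = 2.80² / (2 × 9.81) = 0.400 m.
h = z + ψ + v²/(2g) = 18.64 + 50.76 + 0.400 = 69.80 m.

h ≈ 69.80 m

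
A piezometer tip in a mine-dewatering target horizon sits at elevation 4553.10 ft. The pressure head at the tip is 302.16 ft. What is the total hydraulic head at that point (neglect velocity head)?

h ≈ 4855.26 ft

h = z + ψ = 4553.10 + 302.16 = 4855.26 ft.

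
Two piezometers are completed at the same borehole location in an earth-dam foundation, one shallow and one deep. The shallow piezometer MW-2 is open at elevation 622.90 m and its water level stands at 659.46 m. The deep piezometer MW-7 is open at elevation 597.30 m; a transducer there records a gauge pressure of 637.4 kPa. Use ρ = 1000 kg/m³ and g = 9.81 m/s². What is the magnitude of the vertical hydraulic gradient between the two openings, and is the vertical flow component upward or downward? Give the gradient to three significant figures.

|i_v| ≈ 0.110; vertical flow is upward

Total head at MW-2: h = 659.46 m (water level in the standpipe).
Pressure head at MW-7: ψ = P/(ρg) = 637.4×1000 / (1000 × 9.81) = 64.97 m.
Total head at MW-7: h = z + ψ = 597.30 + 64.97 = 662.27 m.
Δh = h(MW-2) − h(MW-7) = 659.46 − 662.27 = -2.81 m.
Vertical separation Δz = 622.90 − 597.30 = 25.60 m.
|i_v| = |Δh| / Δz = 2.81 / 25.60 = 0.110.
Head is higher in the deep piezometer, so vertical flow is upward (discharge condition).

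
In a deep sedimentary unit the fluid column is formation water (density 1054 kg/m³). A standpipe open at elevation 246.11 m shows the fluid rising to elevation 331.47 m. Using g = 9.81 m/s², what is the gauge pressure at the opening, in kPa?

P ≈ 883 kPa

Pressure head ψ = h − z = 331.47 − 246.11 = 85.36 m.
P = ρgψ = 1054 × 9.81 × 85.36 = 882600 Pa ≈ 883 kPa.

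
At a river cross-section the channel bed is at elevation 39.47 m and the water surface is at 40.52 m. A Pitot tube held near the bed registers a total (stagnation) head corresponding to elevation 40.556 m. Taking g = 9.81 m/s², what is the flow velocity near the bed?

Near the bed, under hydrostatic conditions, the piezometric head (z + ψ) equals the free-surface elevation, 40.52 m.
Velocity head = total − piezometric = 40.556 − 40.52 = 0.036 m.
v = √(2g·h_v) = √(2 × 9.81 × 0.036) = 0.840 m/s.

v ≈ 0.840 m/s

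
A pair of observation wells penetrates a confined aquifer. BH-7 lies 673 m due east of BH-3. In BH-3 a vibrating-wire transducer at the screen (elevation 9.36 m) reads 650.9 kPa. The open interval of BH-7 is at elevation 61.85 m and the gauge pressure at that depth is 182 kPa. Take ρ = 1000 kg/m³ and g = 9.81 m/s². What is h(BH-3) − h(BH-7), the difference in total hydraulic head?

Δh ≈ -4.69 m

Pressure head at BH-3: ψ = P/(ρg) = 650.9×1000 / (1000 × 9.81) = 66.35 m.
Total head at BH-3: h = z + ψ = 9.36 + 66.35 = 75.71 m.
Pressure head at BH-7: ψ = P/(ρg) = 182×1000 / (1000 × 9.81) = 18.55 m.
Total head at BH-7: h = z + ψ = 61.85 + 18.55 = 80.40 m.
Head difference: h(BH-3) − h(BH-7) = 75.71 − 80.40 = -4.69 m.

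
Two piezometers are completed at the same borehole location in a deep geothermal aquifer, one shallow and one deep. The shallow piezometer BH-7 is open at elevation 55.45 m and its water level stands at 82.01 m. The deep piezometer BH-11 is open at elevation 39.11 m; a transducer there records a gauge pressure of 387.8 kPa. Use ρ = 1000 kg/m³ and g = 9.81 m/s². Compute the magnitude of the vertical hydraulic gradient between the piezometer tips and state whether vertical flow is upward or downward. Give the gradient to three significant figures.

Total head at BH-7: h = 82.01 m (water level in the standpipe).
Pressure head at BH-11: ψ = P/(ρg) = 387.8×1000 / (1000 × 9.81) = 39.53 m.
Total head at BH-11: h = z + ψ = 39.11 + 39.53 = 78.64 m.
Δh = h(BH-7) − h(BH-11) = 82.01 − 78.64 = 3.37 m.
Vertical separation Δz = 55.45 − 39.11 = 16.34 m.
|i_v| = |Δh| / Δz = 3.37 / 16.34 = 0.206.
Head is higher in the shallow piezometer, so vertical flow is downward (recharge condition).

|i_v| ≈ 0.206; vertical flow is downward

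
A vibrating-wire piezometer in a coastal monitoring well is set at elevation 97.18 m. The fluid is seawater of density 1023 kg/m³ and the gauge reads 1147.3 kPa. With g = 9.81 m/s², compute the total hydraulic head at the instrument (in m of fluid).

h ≈ 211.50 m

ψ = P/(ρg) = 1147.3×1000 / (1023 × 9.81) = 114.32 m.
h = z + ψ = 97.18 + 114.32 = 211.50 m.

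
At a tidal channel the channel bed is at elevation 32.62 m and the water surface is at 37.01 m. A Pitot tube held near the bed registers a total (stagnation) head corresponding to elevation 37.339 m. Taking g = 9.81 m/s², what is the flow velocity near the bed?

Near the bed, under hydrostatic conditions, the piezometric head (z + ψ) equals the free-surface elevation, 37.01 m.
Velocity head = total − piezometric = 37.339 − 37.01 = 0.329 m.
v = √(2g·h_v) = √(2 × 9.81 × 0.329) = 2.54 m/s.

v ≈ 2.54 m/s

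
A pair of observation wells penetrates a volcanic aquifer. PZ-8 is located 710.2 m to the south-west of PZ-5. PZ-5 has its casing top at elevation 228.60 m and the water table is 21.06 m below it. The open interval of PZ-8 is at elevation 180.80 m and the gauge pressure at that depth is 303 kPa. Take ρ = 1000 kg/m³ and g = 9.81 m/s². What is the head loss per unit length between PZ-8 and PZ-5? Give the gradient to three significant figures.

i ≈ 0.00584 m/m

Total head at PZ-5: h = 228.60 − 21.06 = 207.54 m.
Pressure head at PZ-8: ψ = P/(ρg) = 303×1000 / (1000 × 9.81) = 30.89 m.
Total head at PZ-8: h = z + ψ = 180.80 + 30.89 = 211.69 m.
Head difference: h(PZ-5) − h(PZ-8) = 207.54 − 211.69 = -4.15 m.
Hydraulic gradient: i = |Δh| / L = 4.15 / 710.2 = 0.00584.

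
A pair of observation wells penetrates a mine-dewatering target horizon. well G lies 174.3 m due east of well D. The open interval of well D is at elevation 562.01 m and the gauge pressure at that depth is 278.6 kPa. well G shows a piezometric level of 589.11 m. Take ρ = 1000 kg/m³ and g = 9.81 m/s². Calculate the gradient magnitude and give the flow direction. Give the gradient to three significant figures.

Pressure head at well D: ψ = P/(ρg) = 278.6×1000 / (1000 × 9.81) = 28.40 m.
Total head at well D: h = z + ψ = 562.01 + 28.40 = 590.41 m.
Total head at well G: h = 589.11 m (water level in the piezometer is the total head).
Head difference: h(well D) − h(well G) = 590.41 − 589.11 = 1.30 m.
Hydraulic gradient: i = |Δh| / L = 1.30 / 174.3 = 0.00746.
Flow is from higher to lower head: from well D toward well G, i.e. toward the east.

i ≈ 0.00746; groundwater flows toward the east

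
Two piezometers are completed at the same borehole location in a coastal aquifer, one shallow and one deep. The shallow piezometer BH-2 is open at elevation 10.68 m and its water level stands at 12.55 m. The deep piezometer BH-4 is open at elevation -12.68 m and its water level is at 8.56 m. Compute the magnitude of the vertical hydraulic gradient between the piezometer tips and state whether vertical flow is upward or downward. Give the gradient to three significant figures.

Total head at BH-2: h = 12.55 m (water level in the standpipe).
Total head at BH-4: h = 8.56 m.
Δh = h(BH-2) − h(BH-4) = 12.55 − 8.56 = 3.99 m.
Vertical separation Δz = 10.68 − (-12.68) = 23.36 m.
|i_v| = |Δh| / Δz = 3.99 / 23.36 = 0.171.
Head is higher in the shallow piezometer, so vertical flow is downward (recharge condition).

|i_v| ≈ 0.171; vertical flow is downward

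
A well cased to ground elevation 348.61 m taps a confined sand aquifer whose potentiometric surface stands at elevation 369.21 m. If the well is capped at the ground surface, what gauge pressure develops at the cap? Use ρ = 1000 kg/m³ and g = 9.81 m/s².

P ≈ 202 kPa

Head above the cap: Δh = 369.21 − 348.61 = 20.60 m.
P = ρgΔh = 1000 × 9.81 × 20.60 = 202086 Pa ≈ 202 kPa.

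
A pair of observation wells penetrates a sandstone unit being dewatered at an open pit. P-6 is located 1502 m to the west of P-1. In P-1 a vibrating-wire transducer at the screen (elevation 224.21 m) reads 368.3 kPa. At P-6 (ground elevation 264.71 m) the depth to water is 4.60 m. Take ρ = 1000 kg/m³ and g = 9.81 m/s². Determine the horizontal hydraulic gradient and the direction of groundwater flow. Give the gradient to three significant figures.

Pressure head at P-1: ψ = P/(ρg) = 368.3×1000 / (1000 × 9.81) = 37.54 m.
Total head at P-1: h = z + ψ = 224.21 + 37.54 = 261.75 m.
Total head at P-6: h = 264.71 − 4.60 = 260.11 m.
Head difference: h(P-1) − h(P-6) = 261.75 − 260.11 = 1.64 m.
Hydraulic gradient: i = |Δh| / L = 1.64 / 1502 = 0.00109.
Flow is from higher to lower head: from P-1 toward P-6, i.e. toward the west.

i ≈ 0.00109; groundwater flows toward the west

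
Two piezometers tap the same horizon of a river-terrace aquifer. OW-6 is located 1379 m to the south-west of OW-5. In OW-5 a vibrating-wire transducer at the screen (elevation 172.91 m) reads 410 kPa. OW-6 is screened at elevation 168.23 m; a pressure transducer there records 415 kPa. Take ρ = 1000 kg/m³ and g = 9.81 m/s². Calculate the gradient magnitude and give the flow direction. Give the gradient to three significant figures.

Pressure head at OW-5: ψ = P/(ρg) = 410×1000 / (1000 × 9.81) = 41.79 m.
Total head at OW-5: h = z + ψ = 172.91 + 41.79 = 214.70 m.
Pressure head at OW-6: ψ = P/(ρg) = 415×1000 / (1000 × 9.81) = 42.30 m.
Total head at OW-6: h = z + ψ = 168.23 + 42.30 = 210.53 m.
Head difference: h(OW-5) − h(OW-6) = 214.70 − 210.53 = 4.17 m.
Hydraulic gradient: i = |Δh| / L = 4.17 / 1379 = 0.00302.
Flow is from higher to lower head: from OW-5 toward OW-6, i.e. toward the south-west.

i ≈ 0.00302; groundwater flows toward the south-west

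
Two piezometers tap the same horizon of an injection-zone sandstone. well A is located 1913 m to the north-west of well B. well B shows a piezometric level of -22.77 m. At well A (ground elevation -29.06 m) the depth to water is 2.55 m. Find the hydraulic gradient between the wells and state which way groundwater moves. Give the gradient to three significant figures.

Total head at well B: h = -22.77 m (water level in the piezometer is the total head).
Total head at well A: h = -29.06 − 2.55 = -31.61 m.
Head difference: h(well B) − h(well A) = -22.77 − (-31.61) = 8.84 m.
Hydraulic gradient: i = |Δh| / L = 8.84 / 1913 = 0.00462.
Flow is from higher to lower head: from well B toward well A, i.e. toward the north-west.

i ≈ 0.00462; groundwater flows toward the north-west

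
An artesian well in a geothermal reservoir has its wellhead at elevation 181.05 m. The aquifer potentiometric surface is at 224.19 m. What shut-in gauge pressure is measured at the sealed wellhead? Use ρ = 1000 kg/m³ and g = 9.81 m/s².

P ≈ 423 kPa

Head above the cap: Δh = 224.19 − 181.05 = 43.14 m.
P = ρgΔh = 1000 × 9.81 × 43.14 = 423203 Pa ≈ 423 kPa.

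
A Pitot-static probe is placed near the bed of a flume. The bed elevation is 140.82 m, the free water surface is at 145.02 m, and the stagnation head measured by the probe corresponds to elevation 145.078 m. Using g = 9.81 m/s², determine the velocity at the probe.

Near the bed, under hydrostatic conditions, the piezometric head (z + ψ) equals the free-surface elevation, 145.02 m.
Velocity head = total − piezometric = 145.078 − 145.02 = 0.058 m.
v = √(2g·h_v) = √(2 × 9.81 × 0.058) = 1.07 m/s.

v ≈ 1.07 m/s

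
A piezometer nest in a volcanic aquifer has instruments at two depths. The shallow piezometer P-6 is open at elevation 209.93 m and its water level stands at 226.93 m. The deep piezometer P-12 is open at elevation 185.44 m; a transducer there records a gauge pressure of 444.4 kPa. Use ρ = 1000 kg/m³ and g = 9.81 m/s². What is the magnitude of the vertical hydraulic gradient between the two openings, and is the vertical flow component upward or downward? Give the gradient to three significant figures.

Total head at P-6: h = 226.93 m (water level in the standpipe).
Pressure head at P-12: ψ = P/(ρg) = 444.4×1000 / (1000 × 9.81) = 45.30 m.
Total head at P-12: h = z + ψ = 185.44 + 45.30 = 230.74 m.
Δh = h(P-6) − h(P-12) = 226.93 − 230.74 = -3.81 m.
Vertical separation Δz = 209.93 − 185.44 = 24.49 m.
|i_v| = |Δh| / Δz = 3.81 / 24.49 = 0.156.
Head is higher in the deep piezometer, so vertical flow is upward (discharge condition).

|i_v| ≈ 0.156; vertical flow is upward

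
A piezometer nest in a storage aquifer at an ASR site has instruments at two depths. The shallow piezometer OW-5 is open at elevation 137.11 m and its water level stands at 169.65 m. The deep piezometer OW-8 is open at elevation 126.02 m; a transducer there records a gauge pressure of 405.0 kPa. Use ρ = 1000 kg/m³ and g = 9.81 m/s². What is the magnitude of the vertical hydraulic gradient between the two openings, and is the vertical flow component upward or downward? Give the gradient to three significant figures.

Total head at OW-5: h = 169.65 m (water level in the standpipe).
Pressure head at OW-8: ψ = P/(ρg) = 405.0×1000 / (1000 × 9.81) = 41.28 m.
Total head at OW-8: h = z + ψ = 126.02 + 41.28 = 167.30 m.
Δh = h(OW-5) − h(OW-8) = 169.65 − 167.30 = 2.35 m.
Vertical separation Δz = 137.11 − 126.02 = 11.09 m.
|i_v| = |Δh| / Δz = 2.35 / 11.09 = 0.212.
Head is higher in the shallow piezometer, so vertical flow is downward (recharge condition).

|i_v| ≈ 0.212; vertical flow is downward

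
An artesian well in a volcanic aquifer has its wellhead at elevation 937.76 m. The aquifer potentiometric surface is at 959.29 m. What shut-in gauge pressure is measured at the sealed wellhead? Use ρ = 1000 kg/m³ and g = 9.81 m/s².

P ≈ 211 kPa

Head above the cap: Δh = 959.29 − 937.76 = 21.53 m.
P = ρgΔh = 1000 × 9.81 × 21.53 = 211209 Pa ≈ 211 kPa.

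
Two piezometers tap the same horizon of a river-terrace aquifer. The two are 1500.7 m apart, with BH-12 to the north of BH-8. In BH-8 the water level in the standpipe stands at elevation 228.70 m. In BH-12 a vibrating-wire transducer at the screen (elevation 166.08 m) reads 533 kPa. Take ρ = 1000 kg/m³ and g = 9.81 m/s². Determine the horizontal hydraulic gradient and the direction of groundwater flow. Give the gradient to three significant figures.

Total head at BH-8: h = 228.70 m (water level in the piezometer is the total head).
Pressure head at BH-12: ψ = P/(ρg) = 533×1000 / (1000 × 9.81) = 54.33 m.
Total head at BH-12: h = z + ψ = 166.08 + 54.33 = 220.41 m.
Head difference: h(BH-8) − h(BH-12) = 228.70 − 220.41 = 8.29 m.
Hydraulic gradient: i = |Δh| / L = 8.29 / 1500.7 = 0.00552.
Flow is from higher to lower head: from BH-8 toward BH-12, i.e. toward the north.

i ≈ 0.00552; groundwater flows toward the north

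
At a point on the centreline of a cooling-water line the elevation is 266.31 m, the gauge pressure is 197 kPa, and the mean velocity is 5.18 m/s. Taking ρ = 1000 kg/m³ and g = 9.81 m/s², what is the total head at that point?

Pressure head ψ = P/(ρg) = 197×1000 / (1000 × 9.81) = 20.08 m.
Velocity head = v²/(2g) = 5.18² / (2 × 9.81) = 1.368 m.
h = z + ψ + v²/(2g) = 266.31 + 20.08 + 1.368 = 287.76 m.

h ≈ 287.76 m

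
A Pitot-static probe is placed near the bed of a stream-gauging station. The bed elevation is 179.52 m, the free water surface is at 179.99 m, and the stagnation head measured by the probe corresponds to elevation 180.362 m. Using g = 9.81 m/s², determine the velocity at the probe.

v ≈ 2.70 m/s

Near the bed, under hydrostatic conditions, the piezometric head (z + ψ) equals the free-surface elevation, 179.99 m.
Velocity head = total − piezometric = 180.362 − 179.99 = 0.372 m.
v = √(2g·h_v) = √(2 × 9.81 × 0.372) = 2.70 m/s.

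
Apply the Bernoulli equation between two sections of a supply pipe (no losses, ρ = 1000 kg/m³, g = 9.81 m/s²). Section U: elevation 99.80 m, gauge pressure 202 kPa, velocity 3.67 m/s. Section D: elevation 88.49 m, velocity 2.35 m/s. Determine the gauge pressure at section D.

P₂ ≈ 317 kPa

Pressure head at U: ψ₁ = P₁/(ρg) = 202×1000 / (1000 × 9.81) = 20.59 m.
Velocity heads: v₁²/2g = 3.67²/19.62 = 0.686 m; v₂²/2g = 2.35²/19.62 = 0.281 m.
Total head H = z₁ + ψ₁ + v₁²/2g = 99.80 + 20.59 + 0.686 = 121.08 m.
ψ₂ = H − z₂ − v₂²/2g = 121.08 − 88.49 − 0.281 = 32.31 m.
P₂ = ρgψ₂ = 1000 × 9.81 × 32.31 ≈ 317 kPa.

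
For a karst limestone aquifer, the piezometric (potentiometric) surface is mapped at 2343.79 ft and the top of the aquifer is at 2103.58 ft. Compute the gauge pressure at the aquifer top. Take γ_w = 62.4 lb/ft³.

P ≈ 104 psi

Pressure head at the aquifer top: ψ = h − z = 2343.79 − 2103.58 = 240.21 ft.
P = γψ/144 = 62.4 × 240.21 / 144 = 104 psi.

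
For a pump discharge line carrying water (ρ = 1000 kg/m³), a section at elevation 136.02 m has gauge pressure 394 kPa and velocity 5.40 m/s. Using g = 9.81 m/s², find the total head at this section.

h ≈ 177.67 m

Pressure head ψ = P/(ρg) = 394×1000 / (1000 × 9.81) = 40.16 m.
Velocity head = v²/(2g) = 5.40² / (2 × 9.81) = 1.486 m.
h = z + ψ + v²/(2g) = 136.02 + 40.16 + 1.486 = 177.67 m.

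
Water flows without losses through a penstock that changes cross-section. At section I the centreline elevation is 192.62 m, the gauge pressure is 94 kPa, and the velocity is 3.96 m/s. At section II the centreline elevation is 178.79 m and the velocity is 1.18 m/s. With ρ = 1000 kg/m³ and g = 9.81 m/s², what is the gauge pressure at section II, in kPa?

P₂ ≈ 237 kPa

Pressure head at I: ψ₁ = P₁/(ρg) = 94×1000 / (1000 × 9.81) = 9.58 m.
Velocity heads: v₁²/2g = 3.96²/19.62 = 0.799 m; v₂²/2g = 1.18²/19.62 = 0.071 m.
Total head H = z₁ + ψ₁ + v₁²/2g = 192.62 + 9.58 + 0.799 = 203.00 m.
ψ₂ = H − z₂ − v₂²/2g = 203.00 − 178.79 − 0.071 = 24.14 m.
P₂ = ρgψ₂ = 1000 × 9.81 × 24.14 ≈ 237 kPa.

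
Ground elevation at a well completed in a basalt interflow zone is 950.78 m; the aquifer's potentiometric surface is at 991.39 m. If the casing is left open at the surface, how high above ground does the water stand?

Water rises to the potentiometric surface, so the rise above ground = 991.39 − 950.78 = 40.61 m.

≈ 40.61 m above ground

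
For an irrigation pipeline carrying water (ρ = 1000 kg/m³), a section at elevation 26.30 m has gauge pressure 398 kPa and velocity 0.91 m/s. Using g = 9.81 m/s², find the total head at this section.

Pressure head ψ = P/(ρg) = 398×1000 / (1000 × 9.81) = 40.57 m.
Velocity head = v²/(2g) = 0.91² / (2 × 9.81) = 0.042 m.
h = z + ψ + v²/(2g) = 26.30 + 40.57 + 0.042 = 66.91 m.

h ≈ 66.91 m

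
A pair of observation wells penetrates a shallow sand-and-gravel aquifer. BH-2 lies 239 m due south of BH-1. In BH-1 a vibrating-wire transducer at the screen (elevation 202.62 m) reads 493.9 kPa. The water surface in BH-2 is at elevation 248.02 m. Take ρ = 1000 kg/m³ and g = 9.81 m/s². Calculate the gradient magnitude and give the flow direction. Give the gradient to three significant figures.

i ≈ 0.0207; groundwater flows toward the south

Pressure head at BH-1: ψ = P/(ρg) = 493.9×1000 / (1000 × 9.81) = 50.35 m.
Total head at BH-1: h = z + ψ = 202.62 + 50.35 = 252.97 m.
Total head at BH-2: h = 248.02 m (water level in the piezometer is the total head).
Head difference: h(BH-1) − h(BH-2) = 252.97 − 248.02 = 4.95 m.
Hydraulic gradient: i = |Δh| / L = 4.95 / 239 = 0.0207.
Flow is from higher to lower head: from BH-1 toward BH-2, i.e. toward the south.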